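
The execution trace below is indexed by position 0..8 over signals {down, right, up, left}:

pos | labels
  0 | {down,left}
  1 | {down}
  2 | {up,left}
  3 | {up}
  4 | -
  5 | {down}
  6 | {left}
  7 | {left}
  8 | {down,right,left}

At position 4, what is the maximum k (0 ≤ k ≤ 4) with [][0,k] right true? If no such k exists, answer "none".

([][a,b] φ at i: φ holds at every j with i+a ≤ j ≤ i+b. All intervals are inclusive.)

none

right must hold from j=4 onward; find where it first fails.
  j=4: fails → no k works.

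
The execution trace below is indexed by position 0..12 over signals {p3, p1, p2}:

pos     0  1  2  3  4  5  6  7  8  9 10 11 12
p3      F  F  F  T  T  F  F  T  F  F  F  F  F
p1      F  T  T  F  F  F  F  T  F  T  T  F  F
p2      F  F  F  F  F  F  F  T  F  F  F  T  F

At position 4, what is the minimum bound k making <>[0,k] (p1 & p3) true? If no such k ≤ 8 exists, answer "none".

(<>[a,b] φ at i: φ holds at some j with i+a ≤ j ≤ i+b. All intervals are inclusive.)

Scan j = 4,5,… for (p1 & p3):
  j=4: fails
  j=5: fails
  j=6: fails
  j=7: holds
First hit at j=7, so smallest k = 7-4 = 3.

3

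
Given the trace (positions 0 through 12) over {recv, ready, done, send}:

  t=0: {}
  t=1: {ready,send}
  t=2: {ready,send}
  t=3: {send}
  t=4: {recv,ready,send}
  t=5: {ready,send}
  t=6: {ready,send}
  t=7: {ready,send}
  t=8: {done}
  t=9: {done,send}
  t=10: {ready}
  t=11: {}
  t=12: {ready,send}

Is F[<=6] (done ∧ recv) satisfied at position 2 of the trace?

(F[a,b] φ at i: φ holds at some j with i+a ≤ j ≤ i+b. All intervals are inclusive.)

No

Check (done ∧ recv) at each j in [2,8]:
  j=2: false
  j=3: false
  j=4: false
  j=5: false
  j=6: false
  j=7: false
  j=8: false
No position in the window satisfies it → formula fails.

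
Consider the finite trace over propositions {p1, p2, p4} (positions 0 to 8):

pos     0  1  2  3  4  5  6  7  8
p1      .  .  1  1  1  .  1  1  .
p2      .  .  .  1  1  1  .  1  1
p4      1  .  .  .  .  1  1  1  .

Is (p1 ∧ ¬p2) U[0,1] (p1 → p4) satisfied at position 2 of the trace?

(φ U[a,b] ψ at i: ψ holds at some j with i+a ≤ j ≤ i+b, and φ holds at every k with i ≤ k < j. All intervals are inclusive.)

No

Need some j in [2,3] with (p1 → p4), and (p1 ∧ ¬p2) at every k in [2,j-1].
  j=2: (p1 → p4) false.
  j=3: (p1 → p4) false.
No j in the window works → until fails.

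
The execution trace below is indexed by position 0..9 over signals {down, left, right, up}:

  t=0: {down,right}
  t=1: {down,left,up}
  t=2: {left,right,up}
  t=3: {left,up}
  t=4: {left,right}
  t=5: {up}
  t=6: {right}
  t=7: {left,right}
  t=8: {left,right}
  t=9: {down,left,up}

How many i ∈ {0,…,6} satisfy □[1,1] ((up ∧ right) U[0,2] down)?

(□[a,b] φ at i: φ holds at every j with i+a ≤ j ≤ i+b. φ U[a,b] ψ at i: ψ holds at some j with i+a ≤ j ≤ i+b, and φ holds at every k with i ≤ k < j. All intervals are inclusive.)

Evaluate at each i in [0,6]:
  i=0: ✓ (all of [1,1])
  i=1: ✗ (fails at j=2)
  i=2: ✗ (fails at j=3)
  i=3: ✗ (fails at j=4)
  i=4: ✗ (fails at j=5)
  i=5: ✗ (fails at j=6)
  i=6: ✗ (fails at j=7)
Positions where it holds: {0} → 1.

1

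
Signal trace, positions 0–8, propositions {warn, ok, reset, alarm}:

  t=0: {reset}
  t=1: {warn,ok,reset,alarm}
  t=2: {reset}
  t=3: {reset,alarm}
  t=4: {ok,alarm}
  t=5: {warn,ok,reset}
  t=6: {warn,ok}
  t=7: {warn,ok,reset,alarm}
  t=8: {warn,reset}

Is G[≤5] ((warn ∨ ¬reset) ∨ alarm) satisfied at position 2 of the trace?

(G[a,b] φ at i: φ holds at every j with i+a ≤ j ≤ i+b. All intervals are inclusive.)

Check ((warn ∨ ¬reset) ∨ alarm) at every j in [2,7]:
  j=2: false
  j=3: true
  j=4: true
  j=5: true
  j=6: true
  j=7: true
Fails at j=2 → formula fails.

False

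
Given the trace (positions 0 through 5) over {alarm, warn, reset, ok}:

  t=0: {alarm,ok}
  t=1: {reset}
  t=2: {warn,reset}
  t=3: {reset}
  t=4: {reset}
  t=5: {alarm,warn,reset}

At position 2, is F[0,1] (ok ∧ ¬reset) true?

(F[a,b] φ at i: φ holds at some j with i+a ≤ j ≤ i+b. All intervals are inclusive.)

No

Check (ok ∧ ¬reset) at each j in [2,3]:
  j=2: false
  j=3: false
No position in the window satisfies it → formula fails.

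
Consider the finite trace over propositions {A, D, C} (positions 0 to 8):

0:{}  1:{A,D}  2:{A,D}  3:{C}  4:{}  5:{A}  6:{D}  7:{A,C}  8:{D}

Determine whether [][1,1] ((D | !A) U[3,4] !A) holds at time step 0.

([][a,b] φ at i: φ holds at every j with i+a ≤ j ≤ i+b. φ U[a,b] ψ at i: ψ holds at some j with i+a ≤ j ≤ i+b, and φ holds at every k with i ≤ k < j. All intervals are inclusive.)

Check ((D | !A) U[3,4] !A) at every j in [1,1]:
  j=1: holds
All positions satisfy it → formula holds.

True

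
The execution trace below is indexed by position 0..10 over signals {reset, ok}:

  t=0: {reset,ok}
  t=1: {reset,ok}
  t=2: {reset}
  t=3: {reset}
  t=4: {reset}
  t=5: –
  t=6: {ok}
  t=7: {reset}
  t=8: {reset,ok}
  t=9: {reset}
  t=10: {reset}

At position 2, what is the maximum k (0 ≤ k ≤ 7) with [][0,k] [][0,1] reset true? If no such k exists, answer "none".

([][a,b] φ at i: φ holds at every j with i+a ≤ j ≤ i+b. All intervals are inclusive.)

1

[][0,1] reset must hold from j=2 onward; find where it first fails.
  j=2: holds
  j=3: holds
  j=4: fails
Holds on [2,3], so largest k = 1.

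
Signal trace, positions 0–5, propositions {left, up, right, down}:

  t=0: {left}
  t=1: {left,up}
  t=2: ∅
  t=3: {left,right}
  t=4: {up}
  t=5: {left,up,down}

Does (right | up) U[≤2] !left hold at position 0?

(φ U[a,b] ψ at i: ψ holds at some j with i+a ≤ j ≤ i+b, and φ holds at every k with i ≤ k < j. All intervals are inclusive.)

Need some j in [0,2] with !left, and (right | up) at every k in [0,j-1].
  j=0: !left false.
  j=1: !left false.
  j=2: !left holds, but (right | up) fails at k=0 → not this j.
No j in the window works → until fails.

Does not hold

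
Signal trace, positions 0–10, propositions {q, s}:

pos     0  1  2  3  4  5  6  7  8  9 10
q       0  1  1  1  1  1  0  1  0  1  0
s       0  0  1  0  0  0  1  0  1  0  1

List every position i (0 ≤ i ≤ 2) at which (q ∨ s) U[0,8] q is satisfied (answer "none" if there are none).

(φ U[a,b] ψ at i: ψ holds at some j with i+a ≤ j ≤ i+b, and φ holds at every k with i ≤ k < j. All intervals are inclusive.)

Evaluate at each i in [0,2]:
  i=0: ✗ (lhs fails at k=0 before rhs at j=1)
  i=1: ✓ (rhs at j=1)
  i=2: ✓ (rhs at j=2)

1, 2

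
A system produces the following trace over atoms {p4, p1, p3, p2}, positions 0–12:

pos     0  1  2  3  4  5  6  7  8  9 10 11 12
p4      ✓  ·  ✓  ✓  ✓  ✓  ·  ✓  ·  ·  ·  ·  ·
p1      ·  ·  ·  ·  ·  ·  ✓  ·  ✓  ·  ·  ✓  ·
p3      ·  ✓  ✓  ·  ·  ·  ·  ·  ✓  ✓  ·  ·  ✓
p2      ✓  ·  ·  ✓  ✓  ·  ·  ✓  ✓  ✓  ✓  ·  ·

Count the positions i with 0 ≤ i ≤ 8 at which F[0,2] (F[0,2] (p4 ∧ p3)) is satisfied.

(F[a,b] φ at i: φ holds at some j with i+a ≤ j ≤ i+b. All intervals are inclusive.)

3

Evaluate at each i in [0,8]:
  i=0: ✓ (witness j=0)
  i=1: ✓ (witness j=1)
  i=2: ✓ (witness j=2)
  i=3: ✗ (none in [3,5])
  i=4: ✗ (none in [4,6])
  i=5: ✗ (none in [5,7])
  i=6: ✗ (none in [6,8])
  i=7: ✗ (none in [7,9])
  i=8: ✗ (none in [8,10])
Positions where it holds: {0, 1, 2} → 3.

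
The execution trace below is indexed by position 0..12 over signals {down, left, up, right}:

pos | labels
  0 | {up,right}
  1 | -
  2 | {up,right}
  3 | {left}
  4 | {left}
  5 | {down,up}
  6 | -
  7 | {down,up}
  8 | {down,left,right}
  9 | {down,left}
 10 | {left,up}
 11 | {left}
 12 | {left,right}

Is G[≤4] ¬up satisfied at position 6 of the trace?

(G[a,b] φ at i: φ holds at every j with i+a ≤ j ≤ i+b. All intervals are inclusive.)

No

Check ¬up at every j in [6,10]:
  j=6: true
  j=7: false
  j=8: true
  j=9: true
  j=10: false
Fails at j=7 → formula fails.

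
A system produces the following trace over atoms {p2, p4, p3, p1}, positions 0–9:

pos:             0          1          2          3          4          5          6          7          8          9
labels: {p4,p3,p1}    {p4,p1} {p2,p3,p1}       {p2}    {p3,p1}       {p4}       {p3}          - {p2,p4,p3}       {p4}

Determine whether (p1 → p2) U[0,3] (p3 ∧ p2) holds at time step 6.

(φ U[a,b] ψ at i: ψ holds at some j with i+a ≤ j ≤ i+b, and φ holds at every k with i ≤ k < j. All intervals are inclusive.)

Yes

Need some j in [6,9] with (p3 ∧ p2), and (p1 → p2) at every k in [6,j-1].
  j=6: (p3 ∧ p2) false.
  j=7: (p3 ∧ p2) false.
  j=8: (p3 ∧ p2) holds; (p1 → p2) holds at every k in [6,7] → satisfied.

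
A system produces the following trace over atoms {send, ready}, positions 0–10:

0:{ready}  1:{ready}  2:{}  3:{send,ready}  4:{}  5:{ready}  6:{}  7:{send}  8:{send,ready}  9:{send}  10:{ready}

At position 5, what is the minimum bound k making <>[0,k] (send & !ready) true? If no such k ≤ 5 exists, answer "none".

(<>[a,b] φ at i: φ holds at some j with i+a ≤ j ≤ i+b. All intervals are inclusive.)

Scan j = 5,6,… for (send & !ready):
  j=5: fails
  j=6: fails
  j=7: holds
First hit at j=7, so smallest k = 7-5 = 2.

2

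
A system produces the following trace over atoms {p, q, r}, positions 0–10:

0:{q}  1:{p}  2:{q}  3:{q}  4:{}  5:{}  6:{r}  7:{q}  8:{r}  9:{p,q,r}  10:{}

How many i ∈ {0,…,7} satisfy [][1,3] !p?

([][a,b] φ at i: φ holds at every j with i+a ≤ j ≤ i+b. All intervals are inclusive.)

Evaluate at each i in [0,7]:
  i=0: ✗ (fails at j=1)
  i=1: ✓ (all of [2,4])
  i=2: ✓ (all of [3,5])
  i=3: ✓ (all of [4,6])
  i=4: ✓ (all of [5,7])
  i=5: ✓ (all of [6,8])
  i=6: ✗ (fails at j=9)
  i=7: ✗ (fails at j=9)
Positions where it holds: {1, 2, 3, 4, 5} → 5.

5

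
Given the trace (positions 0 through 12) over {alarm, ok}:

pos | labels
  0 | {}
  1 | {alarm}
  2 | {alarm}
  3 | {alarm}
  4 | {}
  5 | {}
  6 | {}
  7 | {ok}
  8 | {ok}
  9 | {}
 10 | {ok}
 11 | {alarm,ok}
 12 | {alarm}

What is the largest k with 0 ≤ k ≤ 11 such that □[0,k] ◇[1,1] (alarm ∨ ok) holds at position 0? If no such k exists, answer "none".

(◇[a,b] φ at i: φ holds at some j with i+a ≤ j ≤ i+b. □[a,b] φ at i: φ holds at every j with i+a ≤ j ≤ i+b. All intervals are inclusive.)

◇[1,1] (alarm ∨ ok) must hold from j=0 onward; find where it first fails.
  j=0: holds
  j=1: holds
  j=2: holds
  j=3: fails
Holds on [0,2], so largest k = 2.

2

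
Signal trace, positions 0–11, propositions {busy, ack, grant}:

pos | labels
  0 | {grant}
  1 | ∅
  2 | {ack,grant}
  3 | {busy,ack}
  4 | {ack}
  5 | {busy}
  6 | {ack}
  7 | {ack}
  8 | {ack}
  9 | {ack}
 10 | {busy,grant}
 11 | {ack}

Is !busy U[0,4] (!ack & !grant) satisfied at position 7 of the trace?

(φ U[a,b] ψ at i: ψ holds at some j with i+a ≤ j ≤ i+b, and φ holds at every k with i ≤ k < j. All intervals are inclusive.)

No

Need some j in [7,11] with (!ack & !grant), and !busy at every k in [7,j-1].
  j=7: (!ack & !grant) false.
  j=8: (!ack & !grant) false.
  j=9: (!ack & !grant) false.
  j=10: (!ack & !grant) false.
  j=11: (!ack & !grant) false.
No j in the window works → until fails.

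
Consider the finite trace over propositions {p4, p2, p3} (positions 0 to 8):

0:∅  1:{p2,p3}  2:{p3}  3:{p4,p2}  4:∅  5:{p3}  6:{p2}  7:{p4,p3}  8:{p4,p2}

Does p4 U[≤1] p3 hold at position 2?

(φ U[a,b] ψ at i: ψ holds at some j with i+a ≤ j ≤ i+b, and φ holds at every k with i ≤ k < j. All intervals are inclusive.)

Need some j in [2,3] with p3, and p4 at every k in [2,j-1].
  j=2: p3 holds; no prefix to check → satisfied.

Holds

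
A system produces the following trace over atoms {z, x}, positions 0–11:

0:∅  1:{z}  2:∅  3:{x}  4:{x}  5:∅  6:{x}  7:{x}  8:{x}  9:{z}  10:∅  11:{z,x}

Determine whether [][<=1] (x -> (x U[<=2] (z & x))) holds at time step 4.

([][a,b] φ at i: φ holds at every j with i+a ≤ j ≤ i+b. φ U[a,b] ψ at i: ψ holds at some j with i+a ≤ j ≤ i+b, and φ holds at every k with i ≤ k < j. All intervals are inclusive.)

No

Check (x -> (x U[<=2] (z & x))) at every j in [4,5]:
  j=4: antecedent true; consequent fails → ✗
  j=5: antecedent false → ✓
Fails at j=4 → formula fails.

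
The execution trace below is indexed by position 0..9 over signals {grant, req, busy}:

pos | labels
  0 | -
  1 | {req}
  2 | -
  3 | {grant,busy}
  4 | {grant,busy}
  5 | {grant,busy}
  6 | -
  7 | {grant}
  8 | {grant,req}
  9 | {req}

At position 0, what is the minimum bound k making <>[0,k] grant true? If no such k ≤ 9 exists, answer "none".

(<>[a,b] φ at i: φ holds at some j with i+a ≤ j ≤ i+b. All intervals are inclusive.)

3

Scan j = 0,1,… for grant:
  j=0: fails
  j=1: fails
  j=2: fails
  j=3: holds
First hit at j=3, so smallest k = 3-0 = 3.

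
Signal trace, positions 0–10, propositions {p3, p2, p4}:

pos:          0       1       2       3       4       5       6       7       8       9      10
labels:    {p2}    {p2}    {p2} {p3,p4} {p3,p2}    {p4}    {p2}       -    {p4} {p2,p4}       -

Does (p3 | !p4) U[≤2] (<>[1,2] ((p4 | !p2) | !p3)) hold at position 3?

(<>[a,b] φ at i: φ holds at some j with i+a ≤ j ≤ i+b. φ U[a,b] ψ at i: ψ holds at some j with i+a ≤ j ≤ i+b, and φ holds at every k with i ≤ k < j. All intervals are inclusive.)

Holds

Need some j in [3,5] with <>[1,2] ((p4 | !p2) | !p3), and (p3 | !p4) at every k in [3,j-1].
  j=3: <>[1,2] ((p4 | !p2) | !p3) holds; no prefix to check → satisfied.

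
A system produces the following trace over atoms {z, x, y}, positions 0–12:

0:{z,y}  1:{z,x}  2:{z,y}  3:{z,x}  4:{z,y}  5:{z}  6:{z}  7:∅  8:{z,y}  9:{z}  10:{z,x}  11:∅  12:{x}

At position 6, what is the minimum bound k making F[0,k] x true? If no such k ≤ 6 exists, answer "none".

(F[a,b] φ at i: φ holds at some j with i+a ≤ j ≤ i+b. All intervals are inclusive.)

4

Scan j = 6,7,… for x:
  j=6: fails
  j=7: fails
  j=8: fails
  j=9: fails
  j=10: holds
First hit at j=10, so smallest k = 10-6 = 4.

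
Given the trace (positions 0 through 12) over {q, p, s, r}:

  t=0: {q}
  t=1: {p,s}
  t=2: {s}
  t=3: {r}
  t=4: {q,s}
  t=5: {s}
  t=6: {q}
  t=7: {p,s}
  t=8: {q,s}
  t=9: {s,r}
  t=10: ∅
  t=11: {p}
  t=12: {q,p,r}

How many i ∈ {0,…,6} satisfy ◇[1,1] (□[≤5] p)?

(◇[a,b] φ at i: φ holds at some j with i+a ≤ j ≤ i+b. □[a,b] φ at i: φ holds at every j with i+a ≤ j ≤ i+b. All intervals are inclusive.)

0

Evaluate at each i in [0,6]:
  i=0: ✗ (none in [1,1])
  i=1: ✗ (none in [2,2])
  i=2: ✗ (none in [3,3])
  i=3: ✗ (none in [4,4])
  i=4: ✗ (none in [5,5])
  i=5: ✗ (none in [6,6])
  i=6: ✗ (none in [7,7])
Positions where it holds: {} → 0.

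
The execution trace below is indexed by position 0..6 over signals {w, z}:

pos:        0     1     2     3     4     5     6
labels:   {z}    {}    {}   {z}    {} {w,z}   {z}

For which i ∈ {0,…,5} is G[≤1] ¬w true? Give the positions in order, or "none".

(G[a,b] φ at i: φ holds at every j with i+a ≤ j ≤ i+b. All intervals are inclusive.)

Evaluate at each i in [0,5]:
  i=0: ✓ (all of [0,1])
  i=1: ✓ (all of [1,2])
  i=2: ✓ (all of [2,3])
  i=3: ✓ (all of [3,4])
  i=4: ✗ (fails at j=5)
  i=5: ✗ (fails at j=5)

0, 1, 2, 3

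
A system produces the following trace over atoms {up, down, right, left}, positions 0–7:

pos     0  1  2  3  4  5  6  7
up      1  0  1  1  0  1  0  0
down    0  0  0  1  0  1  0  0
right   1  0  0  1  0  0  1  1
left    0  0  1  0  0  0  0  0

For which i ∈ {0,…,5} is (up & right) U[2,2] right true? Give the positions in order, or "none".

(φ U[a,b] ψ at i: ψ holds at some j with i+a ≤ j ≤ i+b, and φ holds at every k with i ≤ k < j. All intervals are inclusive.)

none

Evaluate at each i in [0,5]:
  i=0: ✗ (no rhs in [2,2])
  i=1: ✗ (lhs fails at k=1 before rhs at j=3)
  i=2: ✗ (no rhs in [4,4])
  i=3: ✗ (no rhs in [5,5])
  i=4: ✗ (lhs fails at k=4 before rhs at j=6)
  i=5: ✗ (lhs fails at k=5 before rhs at j=7)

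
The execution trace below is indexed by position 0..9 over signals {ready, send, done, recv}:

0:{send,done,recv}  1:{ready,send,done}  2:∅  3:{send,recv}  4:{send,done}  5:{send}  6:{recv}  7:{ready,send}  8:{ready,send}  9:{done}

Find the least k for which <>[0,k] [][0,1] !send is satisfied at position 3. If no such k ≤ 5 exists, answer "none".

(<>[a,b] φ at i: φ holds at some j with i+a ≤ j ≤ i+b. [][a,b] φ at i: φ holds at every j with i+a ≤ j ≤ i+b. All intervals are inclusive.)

Scan j = 3,4,… for [][0,1] !send:
  j=3: fails
  j=4: fails
  j=5: fails
  j=6: fails
  j=7: fails
  j=8: fails
No j in [3,8] satisfies it → none.

none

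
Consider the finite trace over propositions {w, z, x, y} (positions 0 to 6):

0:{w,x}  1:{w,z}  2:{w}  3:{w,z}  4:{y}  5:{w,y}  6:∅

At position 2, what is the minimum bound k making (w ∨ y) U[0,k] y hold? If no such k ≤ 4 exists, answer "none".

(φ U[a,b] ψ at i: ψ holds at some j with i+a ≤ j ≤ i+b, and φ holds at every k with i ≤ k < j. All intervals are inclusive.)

2

Need earliest j ≥ 2 with y, and (w ∨ y) at every k in [2,j-1].
  j=2: rhs fails.
  j=3: rhs fails.
  j=4: rhs holds; lhs holds on [2,3]. k = 2.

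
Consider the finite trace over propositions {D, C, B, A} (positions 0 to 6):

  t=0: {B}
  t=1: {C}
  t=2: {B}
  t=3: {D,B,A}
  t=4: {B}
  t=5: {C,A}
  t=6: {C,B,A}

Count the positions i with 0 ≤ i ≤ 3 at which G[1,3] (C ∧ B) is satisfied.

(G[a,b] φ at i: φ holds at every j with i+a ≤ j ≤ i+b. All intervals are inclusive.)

0

Evaluate at each i in [0,3]:
  i=0: ✗ (fails at j=1)
  i=1: ✗ (fails at j=2)
  i=2: ✗ (fails at j=3)
  i=3: ✗ (fails at j=4)
Positions where it holds: {} → 0.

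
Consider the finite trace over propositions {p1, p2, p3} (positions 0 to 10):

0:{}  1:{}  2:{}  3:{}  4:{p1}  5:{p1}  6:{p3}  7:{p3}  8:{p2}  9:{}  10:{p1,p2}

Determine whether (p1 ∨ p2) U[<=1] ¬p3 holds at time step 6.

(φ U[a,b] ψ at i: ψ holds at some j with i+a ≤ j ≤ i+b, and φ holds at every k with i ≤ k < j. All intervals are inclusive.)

Need some j in [6,7] with ¬p3, and (p1 ∨ p2) at every k in [6,j-1].
  j=6: ¬p3 false.
  j=7: ¬p3 false.
No j in the window works → until fails.

False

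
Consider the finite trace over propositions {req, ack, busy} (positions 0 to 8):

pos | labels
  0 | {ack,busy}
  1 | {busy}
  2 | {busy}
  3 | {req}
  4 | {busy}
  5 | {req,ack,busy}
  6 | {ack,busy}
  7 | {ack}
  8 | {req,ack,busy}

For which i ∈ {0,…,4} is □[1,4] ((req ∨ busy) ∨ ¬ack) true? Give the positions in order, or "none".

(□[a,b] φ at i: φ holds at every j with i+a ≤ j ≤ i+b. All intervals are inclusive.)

Evaluate at each i in [0,4]:
  i=0: ✓ (all of [1,4])
  i=1: ✓ (all of [2,5])
  i=2: ✓ (all of [3,6])
  i=3: ✗ (fails at j=7)
  i=4: ✗ (fails at j=7)

0, 1, 2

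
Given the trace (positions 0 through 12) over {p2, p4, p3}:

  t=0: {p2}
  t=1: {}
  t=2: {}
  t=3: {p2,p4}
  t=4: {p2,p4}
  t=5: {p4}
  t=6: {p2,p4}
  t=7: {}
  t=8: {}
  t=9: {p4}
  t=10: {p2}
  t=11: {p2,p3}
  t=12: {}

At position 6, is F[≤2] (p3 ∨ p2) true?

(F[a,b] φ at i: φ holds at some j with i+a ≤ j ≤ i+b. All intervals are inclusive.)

Check (p3 ∨ p2) at each j in [6,8]:
  j=6: true
  j=7: false
  j=8: false
Found at j=6 → formula holds.

Yes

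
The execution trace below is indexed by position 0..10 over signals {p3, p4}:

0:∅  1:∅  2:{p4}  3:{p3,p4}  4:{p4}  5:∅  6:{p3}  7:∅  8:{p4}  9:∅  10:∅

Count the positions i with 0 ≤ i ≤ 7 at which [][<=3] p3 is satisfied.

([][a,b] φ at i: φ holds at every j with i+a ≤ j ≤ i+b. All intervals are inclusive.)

Evaluate at each i in [0,7]:
  i=0: ✗ (fails at j=0)
  i=1: ✗ (fails at j=1)
  i=2: ✗ (fails at j=2)
  i=3: ✗ (fails at j=4)
  i=4: ✗ (fails at j=4)
  i=5: ✗ (fails at j=5)
  i=6: ✗ (fails at j=7)
  i=7: ✗ (fails at j=7)
Positions where it holds: {} → 0.

0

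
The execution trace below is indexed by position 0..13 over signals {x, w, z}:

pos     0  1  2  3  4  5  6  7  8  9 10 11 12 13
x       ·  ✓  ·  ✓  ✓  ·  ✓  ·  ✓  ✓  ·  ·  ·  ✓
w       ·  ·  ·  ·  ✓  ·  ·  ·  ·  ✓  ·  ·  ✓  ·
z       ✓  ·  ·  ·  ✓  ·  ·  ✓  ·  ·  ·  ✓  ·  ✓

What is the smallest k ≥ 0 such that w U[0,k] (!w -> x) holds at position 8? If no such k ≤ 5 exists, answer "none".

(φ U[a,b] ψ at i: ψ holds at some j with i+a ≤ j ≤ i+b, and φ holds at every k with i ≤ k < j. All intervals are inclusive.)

Need earliest j ≥ 8 with (!w -> x), and w at every k in [8,j-1].
  j=8: rhs holds (empty prefix). k = 0.

0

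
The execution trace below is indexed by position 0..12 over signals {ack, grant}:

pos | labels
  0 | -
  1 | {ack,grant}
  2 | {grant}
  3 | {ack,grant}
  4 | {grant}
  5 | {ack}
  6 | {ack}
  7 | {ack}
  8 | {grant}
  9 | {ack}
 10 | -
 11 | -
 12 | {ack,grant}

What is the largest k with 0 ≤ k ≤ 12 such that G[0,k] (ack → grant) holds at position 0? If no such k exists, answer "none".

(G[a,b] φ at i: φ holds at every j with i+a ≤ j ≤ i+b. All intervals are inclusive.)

4

(ack → grant) must hold from j=0 onward; find where it first fails.
  j=0: holds
  j=1: holds
  j=2: holds
  j=3: holds
  j=4: holds
  j=5: fails
Holds on [0,4], so largest k = 4.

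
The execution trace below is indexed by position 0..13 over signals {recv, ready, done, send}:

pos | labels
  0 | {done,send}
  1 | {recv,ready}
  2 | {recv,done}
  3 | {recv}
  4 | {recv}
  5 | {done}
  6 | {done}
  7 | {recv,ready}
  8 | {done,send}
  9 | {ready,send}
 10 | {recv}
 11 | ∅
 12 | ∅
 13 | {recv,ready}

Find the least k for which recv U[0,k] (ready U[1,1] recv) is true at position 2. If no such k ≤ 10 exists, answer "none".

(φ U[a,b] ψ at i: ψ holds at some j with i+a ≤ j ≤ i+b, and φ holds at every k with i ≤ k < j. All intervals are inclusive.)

Need earliest j ≥ 2 with (ready U[1,1] recv), and recv at every k in [2,j-1].
  j=2: rhs fails.
  j=3: rhs fails.
  j=4: rhs fails.
  j=5: rhs fails.
  j=6: rhs fails.
  j=7: rhs fails.
  j=8: rhs fails.
  j=9: rhs holds but lhs fails at k=5.
  j=10: rhs fails.
  j=11: rhs fails.
  j=12: rhs fails.
No witness within the range → none.

none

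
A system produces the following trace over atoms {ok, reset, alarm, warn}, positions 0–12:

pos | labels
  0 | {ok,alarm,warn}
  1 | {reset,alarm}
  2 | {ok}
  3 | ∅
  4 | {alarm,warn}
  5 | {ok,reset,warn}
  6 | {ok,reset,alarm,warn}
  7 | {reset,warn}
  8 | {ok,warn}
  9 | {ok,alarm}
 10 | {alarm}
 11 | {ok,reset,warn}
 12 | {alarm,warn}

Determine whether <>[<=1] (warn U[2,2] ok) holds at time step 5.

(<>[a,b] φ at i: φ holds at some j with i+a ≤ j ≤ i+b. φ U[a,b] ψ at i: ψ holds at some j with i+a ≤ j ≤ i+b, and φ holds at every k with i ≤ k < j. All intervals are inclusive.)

Holds

Check (warn U[2,2] ok) at each j in [5,6]:
  j=5: fails
  j=6: holds
Found at j=6 → formula holds.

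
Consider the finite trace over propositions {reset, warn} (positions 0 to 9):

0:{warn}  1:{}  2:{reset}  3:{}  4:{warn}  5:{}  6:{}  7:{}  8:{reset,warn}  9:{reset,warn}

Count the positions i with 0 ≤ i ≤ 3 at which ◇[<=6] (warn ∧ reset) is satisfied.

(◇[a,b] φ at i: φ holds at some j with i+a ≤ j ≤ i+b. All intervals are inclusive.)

2

Evaluate at each i in [0,3]:
  i=0: ✗ (none in [0,6])
  i=1: ✗ (none in [1,7])
  i=2: ✓ (witness j=8)
  i=3: ✓ (witness j=8)
Positions where it holds: {2, 3} → 2.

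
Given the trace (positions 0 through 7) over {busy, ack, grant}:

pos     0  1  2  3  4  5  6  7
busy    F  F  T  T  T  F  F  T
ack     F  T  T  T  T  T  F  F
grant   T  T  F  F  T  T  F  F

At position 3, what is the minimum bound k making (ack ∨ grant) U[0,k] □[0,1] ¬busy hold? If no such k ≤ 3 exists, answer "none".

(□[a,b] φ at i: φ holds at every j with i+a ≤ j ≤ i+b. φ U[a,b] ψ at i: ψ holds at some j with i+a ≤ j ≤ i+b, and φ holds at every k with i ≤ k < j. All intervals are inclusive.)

2

Need earliest j ≥ 3 with □[0,1] ¬busy, and (ack ∨ grant) at every k in [3,j-1].
  j=3: rhs fails.
  j=4: rhs fails.
  j=5: rhs holds; lhs holds on [3,4]. k = 2.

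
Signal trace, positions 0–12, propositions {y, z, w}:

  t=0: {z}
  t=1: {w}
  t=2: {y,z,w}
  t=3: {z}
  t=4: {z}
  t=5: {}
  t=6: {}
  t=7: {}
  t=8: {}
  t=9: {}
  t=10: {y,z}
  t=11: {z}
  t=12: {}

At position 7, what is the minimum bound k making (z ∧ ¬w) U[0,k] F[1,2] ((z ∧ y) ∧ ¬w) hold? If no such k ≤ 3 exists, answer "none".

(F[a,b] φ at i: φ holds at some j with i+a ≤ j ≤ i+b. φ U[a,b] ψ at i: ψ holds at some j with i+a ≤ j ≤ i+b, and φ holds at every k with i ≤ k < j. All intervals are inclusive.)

Need earliest j ≥ 7 with F[1,2] ((z ∧ y) ∧ ¬w), and (z ∧ ¬w) at every k in [7,j-1].
  j=7: rhs fails.
  j=8: rhs holds but lhs fails at k=7.
  j=9: rhs holds but lhs fails at k=7.
  j=10: rhs fails.
No witness within the range → none.

none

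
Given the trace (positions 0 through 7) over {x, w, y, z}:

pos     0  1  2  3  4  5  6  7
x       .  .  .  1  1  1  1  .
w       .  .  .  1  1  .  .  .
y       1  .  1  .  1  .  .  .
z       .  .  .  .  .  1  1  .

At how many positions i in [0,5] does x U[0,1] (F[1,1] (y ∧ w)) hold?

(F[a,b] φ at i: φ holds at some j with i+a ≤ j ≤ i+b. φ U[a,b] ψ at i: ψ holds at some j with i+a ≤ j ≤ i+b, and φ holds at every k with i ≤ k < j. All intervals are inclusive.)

1

Evaluate at each i in [0,5]:
  i=0: ✗ (no rhs in [0,1])
  i=1: ✗ (no rhs in [1,2])
  i=2: ✗ (lhs fails at k=2 before rhs at j=3)
  i=3: ✓ (rhs at j=3)
  i=4: ✗ (no rhs in [4,5])
  i=5: ✗ (no rhs in [5,6])
Positions where it holds: {3} → 1.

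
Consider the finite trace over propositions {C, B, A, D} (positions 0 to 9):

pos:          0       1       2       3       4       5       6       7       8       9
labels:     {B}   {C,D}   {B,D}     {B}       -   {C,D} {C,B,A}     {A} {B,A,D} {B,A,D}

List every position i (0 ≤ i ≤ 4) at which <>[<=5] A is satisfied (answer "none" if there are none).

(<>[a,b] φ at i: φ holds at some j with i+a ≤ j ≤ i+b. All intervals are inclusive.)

Evaluate at each i in [0,4]:
  i=0: ✗ (none in [0,5])
  i=1: ✓ (witness j=6)
  i=2: ✓ (witness j=6)
  i=3: ✓ (witness j=6)
  i=4: ✓ (witness j=6)

1, 2, 3, 4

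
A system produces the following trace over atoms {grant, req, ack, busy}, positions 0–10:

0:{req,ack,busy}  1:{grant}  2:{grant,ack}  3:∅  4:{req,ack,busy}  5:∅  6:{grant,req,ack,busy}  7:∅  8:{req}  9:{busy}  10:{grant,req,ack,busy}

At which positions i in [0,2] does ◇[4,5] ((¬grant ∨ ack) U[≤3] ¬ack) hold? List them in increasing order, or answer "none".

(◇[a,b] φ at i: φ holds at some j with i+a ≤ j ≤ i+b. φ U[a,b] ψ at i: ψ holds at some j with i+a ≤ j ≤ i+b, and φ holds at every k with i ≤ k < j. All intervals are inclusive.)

Evaluate at each i in [0,2]:
  i=0: ✓ (witness j=4)
  i=1: ✓ (witness j=5)
  i=2: ✓ (witness j=6)

0, 1, 2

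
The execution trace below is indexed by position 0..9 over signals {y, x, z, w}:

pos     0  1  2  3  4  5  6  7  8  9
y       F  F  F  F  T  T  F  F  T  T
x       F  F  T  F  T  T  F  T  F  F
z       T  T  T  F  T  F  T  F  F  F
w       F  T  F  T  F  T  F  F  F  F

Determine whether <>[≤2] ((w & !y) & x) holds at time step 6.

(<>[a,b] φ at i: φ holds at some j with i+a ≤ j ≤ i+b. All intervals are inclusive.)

Does not hold

Check ((w & !y) & x) at each j in [6,8]:
  j=6: false
  j=7: false
  j=8: false
No position in the window satisfies it → formula fails.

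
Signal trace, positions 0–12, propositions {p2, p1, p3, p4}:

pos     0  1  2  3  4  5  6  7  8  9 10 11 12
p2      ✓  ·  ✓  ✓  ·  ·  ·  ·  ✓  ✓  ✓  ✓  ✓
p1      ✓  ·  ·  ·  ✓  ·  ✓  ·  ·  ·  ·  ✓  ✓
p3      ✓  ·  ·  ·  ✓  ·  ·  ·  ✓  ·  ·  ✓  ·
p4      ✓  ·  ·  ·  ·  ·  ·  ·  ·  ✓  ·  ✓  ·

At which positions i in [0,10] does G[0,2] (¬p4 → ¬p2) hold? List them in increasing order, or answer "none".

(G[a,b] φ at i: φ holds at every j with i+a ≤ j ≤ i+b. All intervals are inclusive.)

Evaluate at each i in [0,10]:
  i=0: ✗ (fails at j=2)
  i=1: ✗ (fails at j=2)
  i=2: ✗ (fails at j=2)
  i=3: ✗ (fails at j=3)
  i=4: ✓ (all of [4,6])
  i=5: ✓ (all of [5,7])
  i=6: ✗ (fails at j=8)
  i=7: ✗ (fails at j=8)
  i=8: ✗ (fails at j=8)
  i=9: ✗ (fails at j=10)
  i=10: ✗ (fails at j=10)

4, 5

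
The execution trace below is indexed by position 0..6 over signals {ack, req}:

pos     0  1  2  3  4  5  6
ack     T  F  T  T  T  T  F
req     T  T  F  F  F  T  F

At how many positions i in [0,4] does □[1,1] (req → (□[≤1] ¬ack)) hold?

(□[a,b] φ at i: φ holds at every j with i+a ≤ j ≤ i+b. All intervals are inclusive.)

3

Evaluate at each i in [0,4]:
  i=0: ✗ (fails at j=1)
  i=1: ✓ (all of [2,2])
  i=2: ✓ (all of [3,3])
  i=3: ✓ (all of [4,4])
  i=4: ✗ (fails at j=5)
Positions where it holds: {1, 2, 3} → 3.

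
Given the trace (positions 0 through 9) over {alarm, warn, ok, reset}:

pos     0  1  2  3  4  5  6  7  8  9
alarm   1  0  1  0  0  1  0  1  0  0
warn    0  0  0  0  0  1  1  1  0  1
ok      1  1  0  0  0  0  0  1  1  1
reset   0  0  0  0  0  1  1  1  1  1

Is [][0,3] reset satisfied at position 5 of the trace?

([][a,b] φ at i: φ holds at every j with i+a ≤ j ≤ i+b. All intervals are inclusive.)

True

Check reset at every j in [5,8]:
  j=5: true
  j=6: true
  j=7: true
  j=8: true
All positions satisfy it → formula holds.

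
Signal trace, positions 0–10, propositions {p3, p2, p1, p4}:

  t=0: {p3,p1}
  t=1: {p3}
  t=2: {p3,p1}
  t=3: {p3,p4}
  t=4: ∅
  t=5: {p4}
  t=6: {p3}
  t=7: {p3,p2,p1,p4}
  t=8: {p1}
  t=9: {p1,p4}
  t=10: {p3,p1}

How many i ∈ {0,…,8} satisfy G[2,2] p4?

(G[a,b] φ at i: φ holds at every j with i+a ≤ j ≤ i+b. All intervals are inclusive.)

Evaluate at each i in [0,8]:
  i=0: ✗ (fails at j=2)
  i=1: ✓ (all of [3,3])
  i=2: ✗ (fails at j=4)
  i=3: ✓ (all of [5,5])
  i=4: ✗ (fails at j=6)
  i=5: ✓ (all of [7,7])
  i=6: ✗ (fails at j=8)
  i=7: ✓ (all of [9,9])
  i=8: ✗ (fails at j=10)
Positions where it holds: {1, 3, 5, 7} → 4.

4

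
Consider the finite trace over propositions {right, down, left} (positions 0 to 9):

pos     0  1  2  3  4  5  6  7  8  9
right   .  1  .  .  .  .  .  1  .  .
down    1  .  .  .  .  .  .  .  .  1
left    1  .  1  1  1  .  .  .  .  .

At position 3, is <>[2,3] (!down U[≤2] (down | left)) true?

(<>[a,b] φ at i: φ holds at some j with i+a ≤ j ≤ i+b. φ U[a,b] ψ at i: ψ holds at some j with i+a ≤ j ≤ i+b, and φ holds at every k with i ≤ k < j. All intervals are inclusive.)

False

Check (!down U[≤2] (down | left)) at each j in [5,6]:
  j=5: fails
  j=6: fails
No position in the window satisfies it → formula fails.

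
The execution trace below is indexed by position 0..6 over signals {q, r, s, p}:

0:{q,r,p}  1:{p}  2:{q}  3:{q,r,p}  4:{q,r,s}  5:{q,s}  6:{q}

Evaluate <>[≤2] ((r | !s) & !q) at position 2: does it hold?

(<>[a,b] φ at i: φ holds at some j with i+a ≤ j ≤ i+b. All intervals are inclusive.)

Check ((r | !s) & !q) at each j in [2,4]:
  j=2: false
  j=3: false
  j=4: false
No position in the window satisfies it → formula fails.

False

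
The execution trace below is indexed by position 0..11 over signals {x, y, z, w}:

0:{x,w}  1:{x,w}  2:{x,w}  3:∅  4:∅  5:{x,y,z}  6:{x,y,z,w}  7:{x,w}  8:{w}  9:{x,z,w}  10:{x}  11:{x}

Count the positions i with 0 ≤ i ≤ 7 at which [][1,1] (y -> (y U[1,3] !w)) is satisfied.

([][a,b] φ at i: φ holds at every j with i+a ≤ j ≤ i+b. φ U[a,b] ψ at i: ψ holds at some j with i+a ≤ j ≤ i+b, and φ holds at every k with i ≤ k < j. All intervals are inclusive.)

Evaluate at each i in [0,7]:
  i=0: ✓ (all of [1,1])
  i=1: ✓ (all of [2,2])
  i=2: ✓ (all of [3,3])
  i=3: ✓ (all of [4,4])
  i=4: ✗ (fails at j=5)
  i=5: ✗ (fails at j=6)
  i=6: ✓ (all of [7,7])
  i=7: ✓ (all of [8,8])
Positions where it holds: {0, 1, 2, 3, 6, 7} → 6.

6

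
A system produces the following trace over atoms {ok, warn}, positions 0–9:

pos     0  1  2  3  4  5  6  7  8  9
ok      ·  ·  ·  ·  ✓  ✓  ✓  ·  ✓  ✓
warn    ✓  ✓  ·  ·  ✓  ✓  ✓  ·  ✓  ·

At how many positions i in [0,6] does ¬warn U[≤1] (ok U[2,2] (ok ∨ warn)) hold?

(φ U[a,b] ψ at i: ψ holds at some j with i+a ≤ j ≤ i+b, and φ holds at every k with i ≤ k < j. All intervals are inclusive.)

Evaluate at each i in [0,6]:
  i=0: ✗ (no rhs in [0,1])
  i=1: ✗ (no rhs in [1,2])
  i=2: ✗ (no rhs in [2,3])
  i=3: ✓ (rhs at j=4; lhs holds on [3,3])
  i=4: ✓ (rhs at j=4)
  i=5: ✗ (no rhs in [5,6])
  i=6: ✗ (no rhs in [6,7])
Positions where it holds: {3, 4} → 2.

2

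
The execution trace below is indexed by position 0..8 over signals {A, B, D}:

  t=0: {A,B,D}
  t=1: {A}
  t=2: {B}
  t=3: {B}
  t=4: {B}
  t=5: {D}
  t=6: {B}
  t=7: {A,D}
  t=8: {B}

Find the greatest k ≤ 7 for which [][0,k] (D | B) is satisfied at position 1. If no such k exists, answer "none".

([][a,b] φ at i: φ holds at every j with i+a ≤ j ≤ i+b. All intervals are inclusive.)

(D | B) must hold from j=1 onward; find where it first fails.
  j=1: fails → no k works.

none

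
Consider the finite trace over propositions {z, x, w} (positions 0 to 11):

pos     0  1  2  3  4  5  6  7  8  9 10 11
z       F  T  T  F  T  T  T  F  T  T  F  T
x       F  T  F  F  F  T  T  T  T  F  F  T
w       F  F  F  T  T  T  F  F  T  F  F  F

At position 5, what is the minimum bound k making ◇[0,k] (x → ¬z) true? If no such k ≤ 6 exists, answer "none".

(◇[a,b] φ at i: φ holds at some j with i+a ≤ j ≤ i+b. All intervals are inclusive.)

2

Scan j = 5,6,… for (x → ¬z):
  j=5: fails
  j=6: fails
  j=7: holds
First hit at j=7, so smallest k = 7-5 = 2.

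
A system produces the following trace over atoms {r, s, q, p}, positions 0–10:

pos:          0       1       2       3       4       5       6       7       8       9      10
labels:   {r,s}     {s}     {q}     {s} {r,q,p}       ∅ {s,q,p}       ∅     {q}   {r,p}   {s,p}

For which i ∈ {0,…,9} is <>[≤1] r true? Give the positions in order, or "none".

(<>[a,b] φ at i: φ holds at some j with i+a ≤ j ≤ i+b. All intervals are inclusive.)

Evaluate at each i in [0,9]:
  i=0: ✓ (witness j=0)
  i=1: ✗ (none in [1,2])
  i=2: ✗ (none in [2,3])
  i=3: ✓ (witness j=4)
  i=4: ✓ (witness j=4)
  i=5: ✗ (none in [5,6])
  i=6: ✗ (none in [6,7])
  i=7: ✗ (none in [7,8])
  i=8: ✓ (witness j=9)
  i=9: ✓ (witness j=9)

0, 3, 4, 8, 9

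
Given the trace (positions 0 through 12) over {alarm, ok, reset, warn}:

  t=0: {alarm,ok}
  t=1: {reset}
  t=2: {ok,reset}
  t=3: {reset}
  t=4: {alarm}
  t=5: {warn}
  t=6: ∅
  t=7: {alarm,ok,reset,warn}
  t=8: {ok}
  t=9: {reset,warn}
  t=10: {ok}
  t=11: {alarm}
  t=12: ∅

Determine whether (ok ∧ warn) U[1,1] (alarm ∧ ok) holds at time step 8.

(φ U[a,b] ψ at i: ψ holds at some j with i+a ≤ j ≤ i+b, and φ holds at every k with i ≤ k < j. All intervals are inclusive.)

Need some j in [9,9] with (alarm ∧ ok), and (ok ∧ warn) at every k in [8,j-1].
  j=9: (alarm ∧ ok) false.
No j in the window works → until fails.

False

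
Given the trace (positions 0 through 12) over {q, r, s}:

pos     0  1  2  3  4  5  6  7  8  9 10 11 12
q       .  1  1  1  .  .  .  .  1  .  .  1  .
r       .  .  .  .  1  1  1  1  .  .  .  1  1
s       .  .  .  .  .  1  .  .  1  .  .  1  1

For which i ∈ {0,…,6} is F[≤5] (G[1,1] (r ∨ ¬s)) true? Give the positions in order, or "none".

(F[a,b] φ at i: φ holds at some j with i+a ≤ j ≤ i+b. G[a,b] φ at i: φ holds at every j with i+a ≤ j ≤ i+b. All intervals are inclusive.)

0, 1, 2, 3, 4, 5, 6

Evaluate at each i in [0,6]:
  i=0: ✓ (witness j=0)
  i=1: ✓ (witness j=1)
  i=2: ✓ (witness j=2)
  i=3: ✓ (witness j=3)
  i=4: ✓ (witness j=4)
  i=5: ✓ (witness j=5)
  i=6: ✓ (witness j=6)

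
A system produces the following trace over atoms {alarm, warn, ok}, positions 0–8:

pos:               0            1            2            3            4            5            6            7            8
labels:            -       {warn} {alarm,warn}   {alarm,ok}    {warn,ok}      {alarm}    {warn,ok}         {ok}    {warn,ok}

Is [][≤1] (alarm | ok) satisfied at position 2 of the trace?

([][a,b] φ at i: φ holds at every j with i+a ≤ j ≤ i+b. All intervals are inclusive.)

Holds

Check (alarm | ok) at every j in [2,3]:
  j=2: true
  j=3: true
All positions satisfy it → formula holds.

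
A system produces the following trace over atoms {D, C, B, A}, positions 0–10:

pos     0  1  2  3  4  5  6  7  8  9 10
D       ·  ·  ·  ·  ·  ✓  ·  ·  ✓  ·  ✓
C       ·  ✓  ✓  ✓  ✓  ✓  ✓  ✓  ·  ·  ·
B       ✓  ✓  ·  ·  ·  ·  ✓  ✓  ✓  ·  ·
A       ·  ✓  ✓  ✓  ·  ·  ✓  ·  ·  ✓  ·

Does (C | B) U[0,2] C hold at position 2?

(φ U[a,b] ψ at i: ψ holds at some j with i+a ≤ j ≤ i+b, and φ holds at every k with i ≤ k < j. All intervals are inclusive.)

Holds

Need some j in [2,4] with C, and (C | B) at every k in [2,j-1].
  j=2: C holds; no prefix to check → satisfied.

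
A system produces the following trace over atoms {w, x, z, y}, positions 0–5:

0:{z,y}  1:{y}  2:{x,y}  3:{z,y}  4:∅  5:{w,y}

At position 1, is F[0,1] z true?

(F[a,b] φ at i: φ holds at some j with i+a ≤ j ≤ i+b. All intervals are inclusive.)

Check z at each j in [1,2]:
  j=1: false
  j=2: false
No position in the window satisfies it → formula fails.

False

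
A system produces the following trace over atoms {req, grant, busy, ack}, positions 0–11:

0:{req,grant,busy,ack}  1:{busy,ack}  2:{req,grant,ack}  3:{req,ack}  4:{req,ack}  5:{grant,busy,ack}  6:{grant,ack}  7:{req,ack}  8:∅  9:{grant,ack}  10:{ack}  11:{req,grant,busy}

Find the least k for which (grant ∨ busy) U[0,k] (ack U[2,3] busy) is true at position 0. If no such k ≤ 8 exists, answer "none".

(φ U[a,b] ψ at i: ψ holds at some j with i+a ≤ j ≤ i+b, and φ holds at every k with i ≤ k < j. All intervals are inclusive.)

2

Need earliest j ≥ 0 with (ack U[2,3] busy), and (grant ∨ busy) at every k in [0,j-1].
  j=0: rhs fails.
  j=1: rhs fails.
  j=2: rhs holds; lhs holds on [0,1]. k = 2.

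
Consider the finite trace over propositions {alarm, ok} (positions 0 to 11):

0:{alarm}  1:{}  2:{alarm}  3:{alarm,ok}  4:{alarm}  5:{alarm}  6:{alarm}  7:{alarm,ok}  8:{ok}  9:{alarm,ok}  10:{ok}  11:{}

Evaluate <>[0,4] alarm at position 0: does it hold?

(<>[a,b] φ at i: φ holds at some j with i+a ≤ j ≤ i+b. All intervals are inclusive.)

Check alarm at each j in [0,4]:
  j=0: true
  j=1: false
  j=2: true
  j=3: true
  j=4: true
Found at j=0 → formula holds.

True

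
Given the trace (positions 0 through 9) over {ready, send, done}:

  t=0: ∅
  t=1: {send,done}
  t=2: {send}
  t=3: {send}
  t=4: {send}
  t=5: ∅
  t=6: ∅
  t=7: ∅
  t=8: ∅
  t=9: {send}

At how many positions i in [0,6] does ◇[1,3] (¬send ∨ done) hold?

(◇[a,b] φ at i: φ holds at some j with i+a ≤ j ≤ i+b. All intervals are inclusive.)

6

Evaluate at each i in [0,6]:
  i=0: ✓ (witness j=1)
  i=1: ✗ (none in [2,4])
  i=2: ✓ (witness j=5)
  i=3: ✓ (witness j=5)
  i=4: ✓ (witness j=5)
  i=5: ✓ (witness j=6)
  i=6: ✓ (witness j=7)
Positions where it holds: {0, 2, 3, 4, 5, 6} → 6.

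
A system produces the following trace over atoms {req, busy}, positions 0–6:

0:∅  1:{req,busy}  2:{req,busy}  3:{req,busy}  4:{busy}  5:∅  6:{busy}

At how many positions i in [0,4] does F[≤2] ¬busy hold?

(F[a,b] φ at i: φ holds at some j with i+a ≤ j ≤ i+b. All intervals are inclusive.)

3

Evaluate at each i in [0,4]:
  i=0: ✓ (witness j=0)
  i=1: ✗ (none in [1,3])
  i=2: ✗ (none in [2,4])
  i=3: ✓ (witness j=5)
  i=4: ✓ (witness j=5)
Positions where it holds: {0, 3, 4} → 3.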